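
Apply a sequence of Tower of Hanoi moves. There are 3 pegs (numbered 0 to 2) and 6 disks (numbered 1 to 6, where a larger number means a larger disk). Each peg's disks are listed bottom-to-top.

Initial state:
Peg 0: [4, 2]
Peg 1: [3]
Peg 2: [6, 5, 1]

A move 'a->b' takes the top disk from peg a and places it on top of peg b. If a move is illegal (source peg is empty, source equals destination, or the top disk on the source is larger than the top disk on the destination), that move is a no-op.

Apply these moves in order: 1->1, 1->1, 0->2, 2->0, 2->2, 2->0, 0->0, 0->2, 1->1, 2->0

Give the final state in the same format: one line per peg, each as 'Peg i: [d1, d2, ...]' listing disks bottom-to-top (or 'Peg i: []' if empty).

After move 1 (1->1):
Peg 0: [4, 2]
Peg 1: [3]
Peg 2: [6, 5, 1]

After move 2 (1->1):
Peg 0: [4, 2]
Peg 1: [3]
Peg 2: [6, 5, 1]

After move 3 (0->2):
Peg 0: [4, 2]
Peg 1: [3]
Peg 2: [6, 5, 1]

After move 4 (2->0):
Peg 0: [4, 2, 1]
Peg 1: [3]
Peg 2: [6, 5]

After move 5 (2->2):
Peg 0: [4, 2, 1]
Peg 1: [3]
Peg 2: [6, 5]

After move 6 (2->0):
Peg 0: [4, 2, 1]
Peg 1: [3]
Peg 2: [6, 5]

After move 7 (0->0):
Peg 0: [4, 2, 1]
Peg 1: [3]
Peg 2: [6, 5]

After move 8 (0->2):
Peg 0: [4, 2]
Peg 1: [3]
Peg 2: [6, 5, 1]

After move 9 (1->1):
Peg 0: [4, 2]
Peg 1: [3]
Peg 2: [6, 5, 1]

After move 10 (2->0):
Peg 0: [4, 2, 1]
Peg 1: [3]
Peg 2: [6, 5]

Answer: Peg 0: [4, 2, 1]
Peg 1: [3]
Peg 2: [6, 5]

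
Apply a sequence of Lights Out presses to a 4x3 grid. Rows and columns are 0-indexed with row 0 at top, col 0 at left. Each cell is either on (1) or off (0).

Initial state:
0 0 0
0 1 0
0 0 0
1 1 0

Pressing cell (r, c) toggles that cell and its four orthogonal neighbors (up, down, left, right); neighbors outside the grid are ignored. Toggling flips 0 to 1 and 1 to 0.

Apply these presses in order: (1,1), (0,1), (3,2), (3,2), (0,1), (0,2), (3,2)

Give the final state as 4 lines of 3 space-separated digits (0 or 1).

Answer: 0 0 1
1 0 0
0 1 1
1 0 1

Derivation:
After press 1 at (1,1):
0 1 0
1 0 1
0 1 0
1 1 0

After press 2 at (0,1):
1 0 1
1 1 1
0 1 0
1 1 0

After press 3 at (3,2):
1 0 1
1 1 1
0 1 1
1 0 1

After press 4 at (3,2):
1 0 1
1 1 1
0 1 0
1 1 0

After press 5 at (0,1):
0 1 0
1 0 1
0 1 0
1 1 0

After press 6 at (0,2):
0 0 1
1 0 0
0 1 0
1 1 0

After press 7 at (3,2):
0 0 1
1 0 0
0 1 1
1 0 1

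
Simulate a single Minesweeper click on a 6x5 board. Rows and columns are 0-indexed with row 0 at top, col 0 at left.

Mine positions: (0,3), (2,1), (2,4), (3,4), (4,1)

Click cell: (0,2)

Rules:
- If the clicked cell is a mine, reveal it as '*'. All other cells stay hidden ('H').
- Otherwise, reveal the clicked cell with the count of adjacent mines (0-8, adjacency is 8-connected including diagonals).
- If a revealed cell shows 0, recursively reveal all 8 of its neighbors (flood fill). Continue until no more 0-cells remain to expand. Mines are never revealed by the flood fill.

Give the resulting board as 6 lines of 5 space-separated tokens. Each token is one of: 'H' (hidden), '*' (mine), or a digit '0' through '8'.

H H 1 H H
H H H H H
H H H H H
H H H H H
H H H H H
H H H H H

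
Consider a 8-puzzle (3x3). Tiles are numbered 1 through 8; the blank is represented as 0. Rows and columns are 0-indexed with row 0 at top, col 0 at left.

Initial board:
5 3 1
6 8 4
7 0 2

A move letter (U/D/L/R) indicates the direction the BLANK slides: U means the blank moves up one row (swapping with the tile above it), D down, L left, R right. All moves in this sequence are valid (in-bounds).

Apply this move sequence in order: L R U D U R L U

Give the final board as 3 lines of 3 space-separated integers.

After move 1 (L):
5 3 1
6 8 4
0 7 2

After move 2 (R):
5 3 1
6 8 4
7 0 2

After move 3 (U):
5 3 1
6 0 4
7 8 2

After move 4 (D):
5 3 1
6 8 4
7 0 2

After move 5 (U):
5 3 1
6 0 4
7 8 2

After move 6 (R):
5 3 1
6 4 0
7 8 2

After move 7 (L):
5 3 1
6 0 4
7 8 2

After move 8 (U):
5 0 1
6 3 4
7 8 2

Answer: 5 0 1
6 3 4
7 8 2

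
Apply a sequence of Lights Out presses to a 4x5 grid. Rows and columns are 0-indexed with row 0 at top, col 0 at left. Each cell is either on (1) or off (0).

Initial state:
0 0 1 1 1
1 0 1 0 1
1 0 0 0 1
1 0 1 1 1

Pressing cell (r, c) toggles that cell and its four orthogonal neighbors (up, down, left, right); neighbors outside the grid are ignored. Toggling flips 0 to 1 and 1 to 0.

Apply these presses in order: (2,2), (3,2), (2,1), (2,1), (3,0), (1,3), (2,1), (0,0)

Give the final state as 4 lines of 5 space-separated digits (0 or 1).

After press 1 at (2,2):
0 0 1 1 1
1 0 0 0 1
1 1 1 1 1
1 0 0 1 1

After press 2 at (3,2):
0 0 1 1 1
1 0 0 0 1
1 1 0 1 1
1 1 1 0 1

After press 3 at (2,1):
0 0 1 1 1
1 1 0 0 1
0 0 1 1 1
1 0 1 0 1

After press 4 at (2,1):
0 0 1 1 1
1 0 0 0 1
1 1 0 1 1
1 1 1 0 1

After press 5 at (3,0):
0 0 1 1 1
1 0 0 0 1
0 1 0 1 1
0 0 1 0 1

After press 6 at (1,3):
0 0 1 0 1
1 0 1 1 0
0 1 0 0 1
0 0 1 0 1

After press 7 at (2,1):
0 0 1 0 1
1 1 1 1 0
1 0 1 0 1
0 1 1 0 1

After press 8 at (0,0):
1 1 1 0 1
0 1 1 1 0
1 0 1 0 1
0 1 1 0 1

Answer: 1 1 1 0 1
0 1 1 1 0
1 0 1 0 1
0 1 1 0 1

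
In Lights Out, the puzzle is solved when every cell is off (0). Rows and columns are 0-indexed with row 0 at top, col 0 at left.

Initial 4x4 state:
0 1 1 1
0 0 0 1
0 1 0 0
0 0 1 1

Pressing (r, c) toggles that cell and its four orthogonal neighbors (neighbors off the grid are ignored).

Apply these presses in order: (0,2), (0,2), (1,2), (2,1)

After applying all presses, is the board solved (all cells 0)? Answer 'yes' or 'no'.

After press 1 at (0,2):
0 0 0 0
0 0 1 1
0 1 0 0
0 0 1 1

After press 2 at (0,2):
0 1 1 1
0 0 0 1
0 1 0 0
0 0 1 1

After press 3 at (1,2):
0 1 0 1
0 1 1 0
0 1 1 0
0 0 1 1

After press 4 at (2,1):
0 1 0 1
0 0 1 0
1 0 0 0
0 1 1 1

Lights still on: 7

Answer: no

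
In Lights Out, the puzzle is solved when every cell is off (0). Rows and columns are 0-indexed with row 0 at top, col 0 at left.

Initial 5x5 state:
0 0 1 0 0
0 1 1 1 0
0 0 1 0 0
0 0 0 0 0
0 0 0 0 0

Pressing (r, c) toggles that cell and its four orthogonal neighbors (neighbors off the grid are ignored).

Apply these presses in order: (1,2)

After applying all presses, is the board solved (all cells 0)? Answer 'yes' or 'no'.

After press 1 at (1,2):
0 0 0 0 0
0 0 0 0 0
0 0 0 0 0
0 0 0 0 0
0 0 0 0 0

Lights still on: 0

Answer: yes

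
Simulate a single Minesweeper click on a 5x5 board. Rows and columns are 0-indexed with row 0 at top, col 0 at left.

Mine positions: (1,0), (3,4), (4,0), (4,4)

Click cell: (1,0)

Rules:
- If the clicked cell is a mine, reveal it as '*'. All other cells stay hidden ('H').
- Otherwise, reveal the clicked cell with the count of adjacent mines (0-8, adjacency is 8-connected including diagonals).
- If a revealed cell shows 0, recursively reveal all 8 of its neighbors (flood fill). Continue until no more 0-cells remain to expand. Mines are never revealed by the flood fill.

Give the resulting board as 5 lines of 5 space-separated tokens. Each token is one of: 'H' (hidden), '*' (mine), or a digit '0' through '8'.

H H H H H
* H H H H
H H H H H
H H H H H
H H H H H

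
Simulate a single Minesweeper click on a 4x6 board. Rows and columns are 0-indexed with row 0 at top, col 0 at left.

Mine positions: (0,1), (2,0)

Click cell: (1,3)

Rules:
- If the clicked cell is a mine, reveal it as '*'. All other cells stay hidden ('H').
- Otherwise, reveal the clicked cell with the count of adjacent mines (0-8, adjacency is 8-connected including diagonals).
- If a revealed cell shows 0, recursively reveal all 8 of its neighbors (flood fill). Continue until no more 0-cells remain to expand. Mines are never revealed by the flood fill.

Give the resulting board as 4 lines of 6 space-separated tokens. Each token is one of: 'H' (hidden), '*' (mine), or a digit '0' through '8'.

H H 1 0 0 0
H 2 1 0 0 0
H 1 0 0 0 0
H 1 0 0 0 0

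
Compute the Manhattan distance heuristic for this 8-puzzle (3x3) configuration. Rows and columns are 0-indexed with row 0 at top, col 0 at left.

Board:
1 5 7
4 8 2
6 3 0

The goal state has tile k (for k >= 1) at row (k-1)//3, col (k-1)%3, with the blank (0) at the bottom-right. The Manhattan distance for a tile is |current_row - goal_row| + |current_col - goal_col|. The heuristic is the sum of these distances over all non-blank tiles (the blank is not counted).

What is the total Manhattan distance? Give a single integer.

Answer: 14

Derivation:
Tile 1: (0,0)->(0,0) = 0
Tile 5: (0,1)->(1,1) = 1
Tile 7: (0,2)->(2,0) = 4
Tile 4: (1,0)->(1,0) = 0
Tile 8: (1,1)->(2,1) = 1
Tile 2: (1,2)->(0,1) = 2
Tile 6: (2,0)->(1,2) = 3
Tile 3: (2,1)->(0,2) = 3
Sum: 0 + 1 + 4 + 0 + 1 + 2 + 3 + 3 = 14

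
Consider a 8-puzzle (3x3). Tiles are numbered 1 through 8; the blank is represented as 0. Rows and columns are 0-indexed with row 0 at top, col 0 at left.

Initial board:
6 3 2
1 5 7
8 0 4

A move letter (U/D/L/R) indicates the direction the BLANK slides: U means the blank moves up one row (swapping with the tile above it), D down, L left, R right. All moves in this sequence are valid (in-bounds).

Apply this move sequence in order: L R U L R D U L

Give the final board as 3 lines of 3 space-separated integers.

After move 1 (L):
6 3 2
1 5 7
0 8 4

After move 2 (R):
6 3 2
1 5 7
8 0 4

After move 3 (U):
6 3 2
1 0 7
8 5 4

After move 4 (L):
6 3 2
0 1 7
8 5 4

After move 5 (R):
6 3 2
1 0 7
8 5 4

After move 6 (D):
6 3 2
1 5 7
8 0 4

After move 7 (U):
6 3 2
1 0 7
8 5 4

After move 8 (L):
6 3 2
0 1 7
8 5 4

Answer: 6 3 2
0 1 7
8 5 4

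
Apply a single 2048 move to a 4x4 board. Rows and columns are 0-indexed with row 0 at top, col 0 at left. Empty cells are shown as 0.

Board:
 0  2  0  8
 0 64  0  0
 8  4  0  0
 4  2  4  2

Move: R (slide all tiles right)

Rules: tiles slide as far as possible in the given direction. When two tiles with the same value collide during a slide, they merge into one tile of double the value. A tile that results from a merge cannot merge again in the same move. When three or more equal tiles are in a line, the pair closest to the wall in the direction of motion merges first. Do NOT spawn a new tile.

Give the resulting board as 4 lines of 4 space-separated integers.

Slide right:
row 0: [0, 2, 0, 8] -> [0, 0, 2, 8]
row 1: [0, 64, 0, 0] -> [0, 0, 0, 64]
row 2: [8, 4, 0, 0] -> [0, 0, 8, 4]
row 3: [4, 2, 4, 2] -> [4, 2, 4, 2]

Answer:  0  0  2  8
 0  0  0 64
 0  0  8  4
 4  2  4  2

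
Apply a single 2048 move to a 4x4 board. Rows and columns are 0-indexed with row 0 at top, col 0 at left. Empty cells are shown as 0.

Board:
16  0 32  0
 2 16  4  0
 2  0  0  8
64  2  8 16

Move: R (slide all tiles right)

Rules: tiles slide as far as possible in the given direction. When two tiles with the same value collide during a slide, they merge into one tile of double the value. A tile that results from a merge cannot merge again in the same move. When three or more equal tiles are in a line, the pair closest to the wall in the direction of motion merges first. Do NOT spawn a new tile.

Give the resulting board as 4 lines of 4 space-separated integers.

Slide right:
row 0: [16, 0, 32, 0] -> [0, 0, 16, 32]
row 1: [2, 16, 4, 0] -> [0, 2, 16, 4]
row 2: [2, 0, 0, 8] -> [0, 0, 2, 8]
row 3: [64, 2, 8, 16] -> [64, 2, 8, 16]

Answer:  0  0 16 32
 0  2 16  4
 0  0  2  8
64  2  8 16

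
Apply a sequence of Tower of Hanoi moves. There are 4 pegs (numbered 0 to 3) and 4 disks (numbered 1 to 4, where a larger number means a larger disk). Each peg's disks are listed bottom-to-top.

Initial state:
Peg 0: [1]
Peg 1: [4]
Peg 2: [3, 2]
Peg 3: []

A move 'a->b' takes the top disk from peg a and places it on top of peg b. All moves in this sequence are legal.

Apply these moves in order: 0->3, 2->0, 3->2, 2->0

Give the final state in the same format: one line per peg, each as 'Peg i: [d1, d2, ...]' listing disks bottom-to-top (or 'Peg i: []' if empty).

After move 1 (0->3):
Peg 0: []
Peg 1: [4]
Peg 2: [3, 2]
Peg 3: [1]

After move 2 (2->0):
Peg 0: [2]
Peg 1: [4]
Peg 2: [3]
Peg 3: [1]

After move 3 (3->2):
Peg 0: [2]
Peg 1: [4]
Peg 2: [3, 1]
Peg 3: []

After move 4 (2->0):
Peg 0: [2, 1]
Peg 1: [4]
Peg 2: [3]
Peg 3: []

Answer: Peg 0: [2, 1]
Peg 1: [4]
Peg 2: [3]
Peg 3: []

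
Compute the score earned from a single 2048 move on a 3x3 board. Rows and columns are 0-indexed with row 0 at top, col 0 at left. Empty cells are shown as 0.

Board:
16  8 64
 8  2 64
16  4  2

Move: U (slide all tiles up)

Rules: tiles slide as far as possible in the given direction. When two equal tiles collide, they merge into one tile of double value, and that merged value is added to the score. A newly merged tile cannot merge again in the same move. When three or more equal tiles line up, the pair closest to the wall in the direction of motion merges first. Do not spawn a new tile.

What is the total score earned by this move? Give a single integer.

Slide up:
col 0: [16, 8, 16] -> [16, 8, 16]  score +0 (running 0)
col 1: [8, 2, 4] -> [8, 2, 4]  score +0 (running 0)
col 2: [64, 64, 2] -> [128, 2, 0]  score +128 (running 128)
Board after move:
 16   8 128
  8   2   2
 16   4   0

Answer: 128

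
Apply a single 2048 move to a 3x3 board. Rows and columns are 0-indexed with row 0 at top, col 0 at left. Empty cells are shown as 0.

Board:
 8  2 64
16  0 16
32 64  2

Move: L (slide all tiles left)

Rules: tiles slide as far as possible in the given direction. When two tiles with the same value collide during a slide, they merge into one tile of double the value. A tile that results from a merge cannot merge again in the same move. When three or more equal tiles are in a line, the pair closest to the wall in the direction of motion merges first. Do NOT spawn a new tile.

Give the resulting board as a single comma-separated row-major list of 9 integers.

Answer: 8, 2, 64, 32, 0, 0, 32, 64, 2

Derivation:
Slide left:
row 0: [8, 2, 64] -> [8, 2, 64]
row 1: [16, 0, 16] -> [32, 0, 0]
row 2: [32, 64, 2] -> [32, 64, 2]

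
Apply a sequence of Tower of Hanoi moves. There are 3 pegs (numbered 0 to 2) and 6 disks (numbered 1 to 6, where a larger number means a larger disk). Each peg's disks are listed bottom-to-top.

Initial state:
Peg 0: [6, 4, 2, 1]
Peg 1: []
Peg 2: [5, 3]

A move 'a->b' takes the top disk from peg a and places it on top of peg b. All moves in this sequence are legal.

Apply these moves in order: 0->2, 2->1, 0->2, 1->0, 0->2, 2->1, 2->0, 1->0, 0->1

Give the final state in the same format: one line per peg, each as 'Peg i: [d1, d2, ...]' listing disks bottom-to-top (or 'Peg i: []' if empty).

Answer: Peg 0: [6, 4, 2]
Peg 1: [1]
Peg 2: [5, 3]

Derivation:
After move 1 (0->2):
Peg 0: [6, 4, 2]
Peg 1: []
Peg 2: [5, 3, 1]

After move 2 (2->1):
Peg 0: [6, 4, 2]
Peg 1: [1]
Peg 2: [5, 3]

After move 3 (0->2):
Peg 0: [6, 4]
Peg 1: [1]
Peg 2: [5, 3, 2]

After move 4 (1->0):
Peg 0: [6, 4, 1]
Peg 1: []
Peg 2: [5, 3, 2]

After move 5 (0->2):
Peg 0: [6, 4]
Peg 1: []
Peg 2: [5, 3, 2, 1]

After move 6 (2->1):
Peg 0: [6, 4]
Peg 1: [1]
Peg 2: [5, 3, 2]

After move 7 (2->0):
Peg 0: [6, 4, 2]
Peg 1: [1]
Peg 2: [5, 3]

After move 8 (1->0):
Peg 0: [6, 4, 2, 1]
Peg 1: []
Peg 2: [5, 3]

After move 9 (0->1):
Peg 0: [6, 4, 2]
Peg 1: [1]
Peg 2: [5, 3]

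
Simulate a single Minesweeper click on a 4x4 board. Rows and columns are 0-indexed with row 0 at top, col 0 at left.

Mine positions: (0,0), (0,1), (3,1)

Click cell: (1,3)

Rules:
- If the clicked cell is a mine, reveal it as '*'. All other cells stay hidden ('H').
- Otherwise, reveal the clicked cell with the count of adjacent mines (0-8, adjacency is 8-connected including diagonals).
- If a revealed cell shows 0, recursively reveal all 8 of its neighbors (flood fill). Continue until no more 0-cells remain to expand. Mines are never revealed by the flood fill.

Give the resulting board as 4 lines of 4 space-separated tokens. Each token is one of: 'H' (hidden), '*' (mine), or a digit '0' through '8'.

H H 1 0
H H 1 0
H H 1 0
H H 1 0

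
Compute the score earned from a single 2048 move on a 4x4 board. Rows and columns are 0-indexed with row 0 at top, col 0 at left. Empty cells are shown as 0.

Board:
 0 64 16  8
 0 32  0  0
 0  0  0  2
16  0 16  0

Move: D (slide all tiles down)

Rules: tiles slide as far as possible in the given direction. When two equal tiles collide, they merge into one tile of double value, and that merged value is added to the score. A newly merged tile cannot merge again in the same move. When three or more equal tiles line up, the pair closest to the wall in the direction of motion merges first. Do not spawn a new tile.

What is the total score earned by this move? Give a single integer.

Slide down:
col 0: [0, 0, 0, 16] -> [0, 0, 0, 16]  score +0 (running 0)
col 1: [64, 32, 0, 0] -> [0, 0, 64, 32]  score +0 (running 0)
col 2: [16, 0, 0, 16] -> [0, 0, 0, 32]  score +32 (running 32)
col 3: [8, 0, 2, 0] -> [0, 0, 8, 2]  score +0 (running 32)
Board after move:
 0  0  0  0
 0  0  0  0
 0 64  0  8
16 32 32  2

Answer: 32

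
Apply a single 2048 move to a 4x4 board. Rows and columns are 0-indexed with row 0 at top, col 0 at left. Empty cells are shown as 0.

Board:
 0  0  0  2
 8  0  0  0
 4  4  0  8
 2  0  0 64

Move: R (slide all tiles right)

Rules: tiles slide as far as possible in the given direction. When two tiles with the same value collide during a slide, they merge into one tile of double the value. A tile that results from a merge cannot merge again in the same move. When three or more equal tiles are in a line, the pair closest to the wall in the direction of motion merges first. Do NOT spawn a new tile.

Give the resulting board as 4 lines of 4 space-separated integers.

Answer:  0  0  0  2
 0  0  0  8
 0  0  8  8
 0  0  2 64

Derivation:
Slide right:
row 0: [0, 0, 0, 2] -> [0, 0, 0, 2]
row 1: [8, 0, 0, 0] -> [0, 0, 0, 8]
row 2: [4, 4, 0, 8] -> [0, 0, 8, 8]
row 3: [2, 0, 0, 64] -> [0, 0, 2, 64]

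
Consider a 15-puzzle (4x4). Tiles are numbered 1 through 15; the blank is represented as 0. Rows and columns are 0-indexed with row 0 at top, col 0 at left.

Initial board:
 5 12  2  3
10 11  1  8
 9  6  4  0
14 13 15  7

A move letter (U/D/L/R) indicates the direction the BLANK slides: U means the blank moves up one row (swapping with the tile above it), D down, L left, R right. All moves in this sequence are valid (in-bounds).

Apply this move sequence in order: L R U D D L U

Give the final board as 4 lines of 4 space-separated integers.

After move 1 (L):
 5 12  2  3
10 11  1  8
 9  6  0  4
14 13 15  7

After move 2 (R):
 5 12  2  3
10 11  1  8
 9  6  4  0
14 13 15  7

After move 3 (U):
 5 12  2  3
10 11  1  0
 9  6  4  8
14 13 15  7

After move 4 (D):
 5 12  2  3
10 11  1  8
 9  6  4  0
14 13 15  7

After move 5 (D):
 5 12  2  3
10 11  1  8
 9  6  4  7
14 13 15  0

After move 6 (L):
 5 12  2  3
10 11  1  8
 9  6  4  7
14 13  0 15

After move 7 (U):
 5 12  2  3
10 11  1  8
 9  6  0  7
14 13  4 15

Answer:  5 12  2  3
10 11  1  8
 9  6  0  7
14 13  4 15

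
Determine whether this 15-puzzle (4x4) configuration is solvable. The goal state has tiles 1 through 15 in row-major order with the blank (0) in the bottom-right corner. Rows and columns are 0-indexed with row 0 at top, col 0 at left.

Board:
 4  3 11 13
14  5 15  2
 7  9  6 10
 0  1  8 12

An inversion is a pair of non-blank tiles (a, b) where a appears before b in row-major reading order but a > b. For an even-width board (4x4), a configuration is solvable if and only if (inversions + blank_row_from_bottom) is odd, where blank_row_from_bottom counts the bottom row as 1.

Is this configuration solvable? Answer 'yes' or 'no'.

Inversions: 50
Blank is in row 3 (0-indexed from top), which is row 1 counting from the bottom (bottom = 1).
50 + 1 = 51, which is odd, so the puzzle is solvable.

Answer: yes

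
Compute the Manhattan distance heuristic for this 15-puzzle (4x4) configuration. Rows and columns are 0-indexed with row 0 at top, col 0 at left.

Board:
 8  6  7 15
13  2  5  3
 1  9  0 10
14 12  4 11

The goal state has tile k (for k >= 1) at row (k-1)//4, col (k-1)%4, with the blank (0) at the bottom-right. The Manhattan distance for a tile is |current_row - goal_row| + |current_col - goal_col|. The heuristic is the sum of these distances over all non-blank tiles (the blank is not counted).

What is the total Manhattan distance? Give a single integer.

Answer: 32

Derivation:
Tile 8: (0,0)->(1,3) = 4
Tile 6: (0,1)->(1,1) = 1
Tile 7: (0,2)->(1,2) = 1
Tile 15: (0,3)->(3,2) = 4
Tile 13: (1,0)->(3,0) = 2
Tile 2: (1,1)->(0,1) = 1
Tile 5: (1,2)->(1,0) = 2
Tile 3: (1,3)->(0,2) = 2
Tile 1: (2,0)->(0,0) = 2
Tile 9: (2,1)->(2,0) = 1
Tile 10: (2,3)->(2,1) = 2
Tile 14: (3,0)->(3,1) = 1
Tile 12: (3,1)->(2,3) = 3
Tile 4: (3,2)->(0,3) = 4
Tile 11: (3,3)->(2,2) = 2
Sum: 4 + 1 + 1 + 4 + 2 + 1 + 2 + 2 + 2 + 1 + 2 + 1 + 3 + 4 + 2 = 32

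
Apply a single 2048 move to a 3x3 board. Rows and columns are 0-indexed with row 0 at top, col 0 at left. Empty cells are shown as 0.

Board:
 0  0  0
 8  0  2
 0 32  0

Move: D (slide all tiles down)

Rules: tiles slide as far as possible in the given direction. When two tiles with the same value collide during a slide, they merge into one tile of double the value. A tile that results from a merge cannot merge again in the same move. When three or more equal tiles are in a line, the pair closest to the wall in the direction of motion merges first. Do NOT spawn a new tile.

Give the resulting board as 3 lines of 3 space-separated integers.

Slide down:
col 0: [0, 8, 0] -> [0, 0, 8]
col 1: [0, 0, 32] -> [0, 0, 32]
col 2: [0, 2, 0] -> [0, 0, 2]

Answer:  0  0  0
 0  0  0
 8 32  2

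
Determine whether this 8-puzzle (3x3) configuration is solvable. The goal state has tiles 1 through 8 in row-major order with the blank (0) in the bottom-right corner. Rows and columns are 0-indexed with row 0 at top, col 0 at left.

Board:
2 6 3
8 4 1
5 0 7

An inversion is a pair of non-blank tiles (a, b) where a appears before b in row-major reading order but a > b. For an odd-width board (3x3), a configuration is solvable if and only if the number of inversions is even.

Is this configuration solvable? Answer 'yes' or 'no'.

Inversions (pairs i<j in row-major order where tile[i] > tile[j] > 0): 11
11 is odd, so the puzzle is not solvable.

Answer: no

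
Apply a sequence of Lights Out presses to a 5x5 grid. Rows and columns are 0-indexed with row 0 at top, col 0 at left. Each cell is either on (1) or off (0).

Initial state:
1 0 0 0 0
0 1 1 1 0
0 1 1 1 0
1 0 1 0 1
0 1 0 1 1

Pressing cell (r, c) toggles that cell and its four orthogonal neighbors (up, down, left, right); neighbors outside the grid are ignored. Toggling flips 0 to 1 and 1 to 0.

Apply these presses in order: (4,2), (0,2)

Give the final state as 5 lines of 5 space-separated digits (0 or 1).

Answer: 1 1 1 1 0
0 1 0 1 0
0 1 1 1 0
1 0 0 0 1
0 0 1 0 1

Derivation:
After press 1 at (4,2):
1 0 0 0 0
0 1 1 1 0
0 1 1 1 0
1 0 0 0 1
0 0 1 0 1

After press 2 at (0,2):
1 1 1 1 0
0 1 0 1 0
0 1 1 1 0
1 0 0 0 1
0 0 1 0 1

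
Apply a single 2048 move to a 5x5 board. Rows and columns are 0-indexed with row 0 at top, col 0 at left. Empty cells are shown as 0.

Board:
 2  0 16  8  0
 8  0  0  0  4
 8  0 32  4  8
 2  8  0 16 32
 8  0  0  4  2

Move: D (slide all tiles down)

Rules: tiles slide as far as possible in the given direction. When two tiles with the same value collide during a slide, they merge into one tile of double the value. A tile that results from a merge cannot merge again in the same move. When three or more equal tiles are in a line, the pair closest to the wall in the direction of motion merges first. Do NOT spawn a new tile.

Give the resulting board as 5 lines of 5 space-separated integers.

Slide down:
col 0: [2, 8, 8, 2, 8] -> [0, 2, 16, 2, 8]
col 1: [0, 0, 0, 8, 0] -> [0, 0, 0, 0, 8]
col 2: [16, 0, 32, 0, 0] -> [0, 0, 0, 16, 32]
col 3: [8, 0, 4, 16, 4] -> [0, 8, 4, 16, 4]
col 4: [0, 4, 8, 32, 2] -> [0, 4, 8, 32, 2]

Answer:  0  0  0  0  0
 2  0  0  8  4
16  0  0  4  8
 2  0 16 16 32
 8  8 32  4  2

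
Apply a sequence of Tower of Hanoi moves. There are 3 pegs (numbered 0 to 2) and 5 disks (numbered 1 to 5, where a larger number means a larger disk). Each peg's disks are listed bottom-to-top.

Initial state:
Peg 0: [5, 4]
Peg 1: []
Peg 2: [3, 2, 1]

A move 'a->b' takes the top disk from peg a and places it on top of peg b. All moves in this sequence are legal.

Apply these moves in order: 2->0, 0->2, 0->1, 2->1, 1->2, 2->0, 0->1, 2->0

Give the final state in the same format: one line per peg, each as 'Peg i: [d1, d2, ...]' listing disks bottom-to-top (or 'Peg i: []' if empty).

Answer: Peg 0: [5, 2]
Peg 1: [4, 1]
Peg 2: [3]

Derivation:
After move 1 (2->0):
Peg 0: [5, 4, 1]
Peg 1: []
Peg 2: [3, 2]

After move 2 (0->2):
Peg 0: [5, 4]
Peg 1: []
Peg 2: [3, 2, 1]

After move 3 (0->1):
Peg 0: [5]
Peg 1: [4]
Peg 2: [3, 2, 1]

After move 4 (2->1):
Peg 0: [5]
Peg 1: [4, 1]
Peg 2: [3, 2]

After move 5 (1->2):
Peg 0: [5]
Peg 1: [4]
Peg 2: [3, 2, 1]

After move 6 (2->0):
Peg 0: [5, 1]
Peg 1: [4]
Peg 2: [3, 2]

After move 7 (0->1):
Peg 0: [5]
Peg 1: [4, 1]
Peg 2: [3, 2]

After move 8 (2->0):
Peg 0: [5, 2]
Peg 1: [4, 1]
Peg 2: [3]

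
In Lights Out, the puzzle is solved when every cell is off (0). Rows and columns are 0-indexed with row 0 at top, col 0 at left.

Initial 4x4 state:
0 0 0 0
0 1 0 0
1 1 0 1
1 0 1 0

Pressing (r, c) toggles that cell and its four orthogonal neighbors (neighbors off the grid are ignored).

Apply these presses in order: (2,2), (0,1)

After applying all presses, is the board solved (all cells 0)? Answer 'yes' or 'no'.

After press 1 at (2,2):
0 0 0 0
0 1 1 0
1 0 1 0
1 0 0 0

After press 2 at (0,1):
1 1 1 0
0 0 1 0
1 0 1 0
1 0 0 0

Lights still on: 7

Answer: no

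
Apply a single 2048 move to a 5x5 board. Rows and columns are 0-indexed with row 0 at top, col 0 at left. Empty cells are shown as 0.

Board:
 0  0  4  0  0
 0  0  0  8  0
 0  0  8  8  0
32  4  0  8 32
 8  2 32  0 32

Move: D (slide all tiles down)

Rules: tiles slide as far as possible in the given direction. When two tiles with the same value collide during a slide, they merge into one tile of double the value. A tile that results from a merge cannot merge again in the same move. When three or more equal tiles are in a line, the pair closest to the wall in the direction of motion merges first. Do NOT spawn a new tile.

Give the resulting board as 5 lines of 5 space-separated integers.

Answer:  0  0  0  0  0
 0  0  0  0  0
 0  0  4  0  0
32  4  8  8  0
 8  2 32 16 64

Derivation:
Slide down:
col 0: [0, 0, 0, 32, 8] -> [0, 0, 0, 32, 8]
col 1: [0, 0, 0, 4, 2] -> [0, 0, 0, 4, 2]
col 2: [4, 0, 8, 0, 32] -> [0, 0, 4, 8, 32]
col 3: [0, 8, 8, 8, 0] -> [0, 0, 0, 8, 16]
col 4: [0, 0, 0, 32, 32] -> [0, 0, 0, 0, 64]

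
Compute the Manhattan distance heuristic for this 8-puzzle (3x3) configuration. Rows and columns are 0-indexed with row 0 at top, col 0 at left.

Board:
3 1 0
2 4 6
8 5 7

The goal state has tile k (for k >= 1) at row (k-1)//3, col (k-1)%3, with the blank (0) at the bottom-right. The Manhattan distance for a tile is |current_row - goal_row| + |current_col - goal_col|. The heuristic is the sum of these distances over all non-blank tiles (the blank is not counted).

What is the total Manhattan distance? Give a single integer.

Tile 3: at (0,0), goal (0,2), distance |0-0|+|0-2| = 2
Tile 1: at (0,1), goal (0,0), distance |0-0|+|1-0| = 1
Tile 2: at (1,0), goal (0,1), distance |1-0|+|0-1| = 2
Tile 4: at (1,1), goal (1,0), distance |1-1|+|1-0| = 1
Tile 6: at (1,2), goal (1,2), distance |1-1|+|2-2| = 0
Tile 8: at (2,0), goal (2,1), distance |2-2|+|0-1| = 1
Tile 5: at (2,1), goal (1,1), distance |2-1|+|1-1| = 1
Tile 7: at (2,2), goal (2,0), distance |2-2|+|2-0| = 2
Sum: 2 + 1 + 2 + 1 + 0 + 1 + 1 + 2 = 10

Answer: 10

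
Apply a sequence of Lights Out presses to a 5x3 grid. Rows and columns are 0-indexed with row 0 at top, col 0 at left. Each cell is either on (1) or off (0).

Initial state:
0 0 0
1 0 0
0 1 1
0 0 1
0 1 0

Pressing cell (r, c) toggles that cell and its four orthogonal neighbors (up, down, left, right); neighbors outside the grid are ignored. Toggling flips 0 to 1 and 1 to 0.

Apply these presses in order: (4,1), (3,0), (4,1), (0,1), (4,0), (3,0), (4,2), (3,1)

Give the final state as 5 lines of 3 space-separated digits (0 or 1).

After press 1 at (4,1):
0 0 0
1 0 0
0 1 1
0 1 1
1 0 1

After press 2 at (3,0):
0 0 0
1 0 0
1 1 1
1 0 1
0 0 1

After press 3 at (4,1):
0 0 0
1 0 0
1 1 1
1 1 1
1 1 0

After press 4 at (0,1):
1 1 1
1 1 0
1 1 1
1 1 1
1 1 0

After press 5 at (4,0):
1 1 1
1 1 0
1 1 1
0 1 1
0 0 0

After press 6 at (3,0):
1 1 1
1 1 0
0 1 1
1 0 1
1 0 0

After press 7 at (4,2):
1 1 1
1 1 0
0 1 1
1 0 0
1 1 1

After press 8 at (3,1):
1 1 1
1 1 0
0 0 1
0 1 1
1 0 1

Answer: 1 1 1
1 1 0
0 0 1
0 1 1
1 0 1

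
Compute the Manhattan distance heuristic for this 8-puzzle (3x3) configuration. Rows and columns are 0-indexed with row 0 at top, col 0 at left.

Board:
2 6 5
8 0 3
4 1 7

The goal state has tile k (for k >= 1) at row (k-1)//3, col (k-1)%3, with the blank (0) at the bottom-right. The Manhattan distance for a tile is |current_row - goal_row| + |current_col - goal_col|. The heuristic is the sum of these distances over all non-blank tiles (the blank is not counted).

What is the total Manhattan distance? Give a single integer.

Tile 2: at (0,0), goal (0,1), distance |0-0|+|0-1| = 1
Tile 6: at (0,1), goal (1,2), distance |0-1|+|1-2| = 2
Tile 5: at (0,2), goal (1,1), distance |0-1|+|2-1| = 2
Tile 8: at (1,0), goal (2,1), distance |1-2|+|0-1| = 2
Tile 3: at (1,2), goal (0,2), distance |1-0|+|2-2| = 1
Tile 4: at (2,0), goal (1,0), distance |2-1|+|0-0| = 1
Tile 1: at (2,1), goal (0,0), distance |2-0|+|1-0| = 3
Tile 7: at (2,2), goal (2,0), distance |2-2|+|2-0| = 2
Sum: 1 + 2 + 2 + 2 + 1 + 1 + 3 + 2 = 14

Answer: 14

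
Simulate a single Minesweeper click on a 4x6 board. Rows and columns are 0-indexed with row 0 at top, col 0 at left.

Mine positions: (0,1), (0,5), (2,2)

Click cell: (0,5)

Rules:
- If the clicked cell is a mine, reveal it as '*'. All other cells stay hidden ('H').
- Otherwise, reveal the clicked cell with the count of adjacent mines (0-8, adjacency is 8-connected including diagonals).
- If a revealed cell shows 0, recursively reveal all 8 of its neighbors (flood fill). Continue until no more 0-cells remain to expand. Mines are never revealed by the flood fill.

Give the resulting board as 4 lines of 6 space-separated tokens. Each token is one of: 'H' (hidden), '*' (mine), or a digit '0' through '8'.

H H H H H *
H H H H H H
H H H H H H
H H H H H H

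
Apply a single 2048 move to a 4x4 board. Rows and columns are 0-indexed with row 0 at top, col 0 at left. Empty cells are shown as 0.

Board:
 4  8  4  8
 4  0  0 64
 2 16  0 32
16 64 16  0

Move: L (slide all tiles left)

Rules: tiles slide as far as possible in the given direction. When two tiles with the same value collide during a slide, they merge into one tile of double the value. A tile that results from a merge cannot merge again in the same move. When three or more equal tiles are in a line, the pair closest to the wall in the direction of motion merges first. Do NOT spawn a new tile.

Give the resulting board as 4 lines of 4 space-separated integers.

Slide left:
row 0: [4, 8, 4, 8] -> [4, 8, 4, 8]
row 1: [4, 0, 0, 64] -> [4, 64, 0, 0]
row 2: [2, 16, 0, 32] -> [2, 16, 32, 0]
row 3: [16, 64, 16, 0] -> [16, 64, 16, 0]

Answer:  4  8  4  8
 4 64  0  0
 2 16 32  0
16 64 16  0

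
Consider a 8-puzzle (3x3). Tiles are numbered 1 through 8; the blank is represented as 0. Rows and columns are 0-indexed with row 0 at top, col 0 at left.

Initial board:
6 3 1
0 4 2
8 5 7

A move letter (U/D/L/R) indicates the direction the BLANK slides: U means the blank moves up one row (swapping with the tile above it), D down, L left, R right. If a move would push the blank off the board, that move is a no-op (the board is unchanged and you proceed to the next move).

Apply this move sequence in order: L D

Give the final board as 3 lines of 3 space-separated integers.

After move 1 (L):
6 3 1
0 4 2
8 5 7

After move 2 (D):
6 3 1
8 4 2
0 5 7

Answer: 6 3 1
8 4 2
0 5 7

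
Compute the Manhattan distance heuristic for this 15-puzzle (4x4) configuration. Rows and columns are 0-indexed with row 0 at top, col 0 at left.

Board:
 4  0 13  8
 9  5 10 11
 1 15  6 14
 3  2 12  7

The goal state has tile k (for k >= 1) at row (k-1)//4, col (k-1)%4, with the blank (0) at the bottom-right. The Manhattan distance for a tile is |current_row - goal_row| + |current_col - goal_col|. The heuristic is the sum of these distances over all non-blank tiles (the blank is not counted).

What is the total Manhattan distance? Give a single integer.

Answer: 37

Derivation:
Tile 4: at (0,0), goal (0,3), distance |0-0|+|0-3| = 3
Tile 13: at (0,2), goal (3,0), distance |0-3|+|2-0| = 5
Tile 8: at (0,3), goal (1,3), distance |0-1|+|3-3| = 1
Tile 9: at (1,0), goal (2,0), distance |1-2|+|0-0| = 1
Tile 5: at (1,1), goal (1,0), distance |1-1|+|1-0| = 1
Tile 10: at (1,2), goal (2,1), distance |1-2|+|2-1| = 2
Tile 11: at (1,3), goal (2,2), distance |1-2|+|3-2| = 2
Tile 1: at (2,0), goal (0,0), distance |2-0|+|0-0| = 2
Tile 15: at (2,1), goal (3,2), distance |2-3|+|1-2| = 2
Tile 6: at (2,2), goal (1,1), distance |2-1|+|2-1| = 2
Tile 14: at (2,3), goal (3,1), distance |2-3|+|3-1| = 3
Tile 3: at (3,0), goal (0,2), distance |3-0|+|0-2| = 5
Tile 2: at (3,1), goal (0,1), distance |3-0|+|1-1| = 3
Tile 12: at (3,2), goal (2,3), distance |3-2|+|2-3| = 2
Tile 7: at (3,3), goal (1,2), distance |3-1|+|3-2| = 3
Sum: 3 + 5 + 1 + 1 + 1 + 2 + 2 + 2 + 2 + 2 + 3 + 5 + 3 + 2 + 3 = 37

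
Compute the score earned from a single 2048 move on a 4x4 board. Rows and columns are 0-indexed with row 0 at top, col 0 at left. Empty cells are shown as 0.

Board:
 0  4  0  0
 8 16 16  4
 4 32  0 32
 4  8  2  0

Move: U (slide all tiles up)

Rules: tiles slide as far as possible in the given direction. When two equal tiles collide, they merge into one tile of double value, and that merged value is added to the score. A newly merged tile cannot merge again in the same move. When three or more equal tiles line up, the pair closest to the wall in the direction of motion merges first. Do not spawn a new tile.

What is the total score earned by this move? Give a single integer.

Answer: 8

Derivation:
Slide up:
col 0: [0, 8, 4, 4] -> [8, 8, 0, 0]  score +8 (running 8)
col 1: [4, 16, 32, 8] -> [4, 16, 32, 8]  score +0 (running 8)
col 2: [0, 16, 0, 2] -> [16, 2, 0, 0]  score +0 (running 8)
col 3: [0, 4, 32, 0] -> [4, 32, 0, 0]  score +0 (running 8)
Board after move:
 8  4 16  4
 8 16  2 32
 0 32  0  0
 0  8  0  0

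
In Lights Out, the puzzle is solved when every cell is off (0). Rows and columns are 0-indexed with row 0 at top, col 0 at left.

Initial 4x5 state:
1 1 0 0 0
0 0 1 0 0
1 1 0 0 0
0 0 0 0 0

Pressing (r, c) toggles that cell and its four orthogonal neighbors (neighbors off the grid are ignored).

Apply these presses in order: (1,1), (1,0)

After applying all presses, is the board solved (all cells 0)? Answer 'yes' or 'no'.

Answer: yes

Derivation:
After press 1 at (1,1):
1 0 0 0 0
1 1 0 0 0
1 0 0 0 0
0 0 0 0 0

After press 2 at (1,0):
0 0 0 0 0
0 0 0 0 0
0 0 0 0 0
0 0 0 0 0

Lights still on: 0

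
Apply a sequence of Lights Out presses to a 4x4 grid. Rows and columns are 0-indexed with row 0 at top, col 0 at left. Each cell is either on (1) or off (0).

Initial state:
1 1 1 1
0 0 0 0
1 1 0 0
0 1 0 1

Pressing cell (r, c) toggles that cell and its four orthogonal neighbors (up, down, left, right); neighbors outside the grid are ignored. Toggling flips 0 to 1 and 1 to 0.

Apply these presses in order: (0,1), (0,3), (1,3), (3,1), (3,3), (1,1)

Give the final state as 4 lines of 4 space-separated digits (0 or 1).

Answer: 0 1 1 1
1 0 0 0
1 1 0 0
1 0 0 0

Derivation:
After press 1 at (0,1):
0 0 0 1
0 1 0 0
1 1 0 0
0 1 0 1

After press 2 at (0,3):
0 0 1 0
0 1 0 1
1 1 0 0
0 1 0 1

After press 3 at (1,3):
0 0 1 1
0 1 1 0
1 1 0 1
0 1 0 1

After press 4 at (3,1):
0 0 1 1
0 1 1 0
1 0 0 1
1 0 1 1

After press 5 at (3,3):
0 0 1 1
0 1 1 0
1 0 0 0
1 0 0 0

After press 6 at (1,1):
0 1 1 1
1 0 0 0
1 1 0 0
1 0 0 0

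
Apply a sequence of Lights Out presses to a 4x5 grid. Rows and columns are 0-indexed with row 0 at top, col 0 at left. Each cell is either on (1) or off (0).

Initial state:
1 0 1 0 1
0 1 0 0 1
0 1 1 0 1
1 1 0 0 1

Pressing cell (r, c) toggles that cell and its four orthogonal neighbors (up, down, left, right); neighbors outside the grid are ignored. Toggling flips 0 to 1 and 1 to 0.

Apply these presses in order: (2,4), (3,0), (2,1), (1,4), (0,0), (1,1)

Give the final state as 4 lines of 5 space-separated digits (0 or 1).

Answer: 0 0 1 0 0
0 1 1 1 1
0 1 0 1 1
0 1 0 0 0

Derivation:
After press 1 at (2,4):
1 0 1 0 1
0 1 0 0 0
0 1 1 1 0
1 1 0 0 0

After press 2 at (3,0):
1 0 1 0 1
0 1 0 0 0
1 1 1 1 0
0 0 0 0 0

After press 3 at (2,1):
1 0 1 0 1
0 0 0 0 0
0 0 0 1 0
0 1 0 0 0

After press 4 at (1,4):
1 0 1 0 0
0 0 0 1 1
0 0 0 1 1
0 1 0 0 0

After press 5 at (0,0):
0 1 1 0 0
1 0 0 1 1
0 0 0 1 1
0 1 0 0 0

After press 6 at (1,1):
0 0 1 0 0
0 1 1 1 1
0 1 0 1 1
0 1 0 0 0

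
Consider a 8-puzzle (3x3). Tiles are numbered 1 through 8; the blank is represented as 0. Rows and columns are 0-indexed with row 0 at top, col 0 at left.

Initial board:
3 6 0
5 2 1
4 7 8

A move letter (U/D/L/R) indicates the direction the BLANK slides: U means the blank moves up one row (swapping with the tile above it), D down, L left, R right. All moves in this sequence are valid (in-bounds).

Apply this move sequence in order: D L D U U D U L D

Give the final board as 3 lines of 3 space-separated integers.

Answer: 5 3 1
0 6 2
4 7 8

Derivation:
After move 1 (D):
3 6 1
5 2 0
4 7 8

After move 2 (L):
3 6 1
5 0 2
4 7 8

After move 3 (D):
3 6 1
5 7 2
4 0 8

After move 4 (U):
3 6 1
5 0 2
4 7 8

After move 5 (U):
3 0 1
5 6 2
4 7 8

After move 6 (D):
3 6 1
5 0 2
4 7 8

After move 7 (U):
3 0 1
5 6 2
4 7 8

After move 8 (L):
0 3 1
5 6 2
4 7 8

After move 9 (D):
5 3 1
0 6 2
4 7 8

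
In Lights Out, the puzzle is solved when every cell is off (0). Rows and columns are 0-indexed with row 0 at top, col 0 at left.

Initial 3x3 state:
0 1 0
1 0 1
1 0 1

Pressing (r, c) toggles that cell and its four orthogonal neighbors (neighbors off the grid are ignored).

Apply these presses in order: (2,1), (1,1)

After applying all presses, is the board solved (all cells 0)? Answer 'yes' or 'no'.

After press 1 at (2,1):
0 1 0
1 1 1
0 1 0

After press 2 at (1,1):
0 0 0
0 0 0
0 0 0

Lights still on: 0

Answer: yes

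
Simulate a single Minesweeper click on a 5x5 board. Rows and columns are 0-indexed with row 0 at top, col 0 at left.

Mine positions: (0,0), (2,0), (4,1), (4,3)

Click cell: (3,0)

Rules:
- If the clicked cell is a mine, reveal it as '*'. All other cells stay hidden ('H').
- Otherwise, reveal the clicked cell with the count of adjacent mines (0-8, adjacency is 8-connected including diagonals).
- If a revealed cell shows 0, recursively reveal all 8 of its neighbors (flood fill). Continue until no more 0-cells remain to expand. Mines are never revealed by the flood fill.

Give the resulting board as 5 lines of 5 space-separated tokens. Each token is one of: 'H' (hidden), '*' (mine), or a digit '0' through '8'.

H H H H H
H H H H H
H H H H H
2 H H H H
H H H H H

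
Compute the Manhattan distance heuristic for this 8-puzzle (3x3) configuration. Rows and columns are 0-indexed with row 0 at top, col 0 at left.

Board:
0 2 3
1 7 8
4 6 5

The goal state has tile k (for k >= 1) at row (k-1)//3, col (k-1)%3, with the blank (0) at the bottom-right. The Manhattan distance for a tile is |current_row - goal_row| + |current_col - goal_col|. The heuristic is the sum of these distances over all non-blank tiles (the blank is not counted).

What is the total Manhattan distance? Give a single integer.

Answer: 10

Derivation:
Tile 2: (0,1)->(0,1) = 0
Tile 3: (0,2)->(0,2) = 0
Tile 1: (1,0)->(0,0) = 1
Tile 7: (1,1)->(2,0) = 2
Tile 8: (1,2)->(2,1) = 2
Tile 4: (2,0)->(1,0) = 1
Tile 6: (2,1)->(1,2) = 2
Tile 5: (2,2)->(1,1) = 2
Sum: 0 + 0 + 1 + 2 + 2 + 1 + 2 + 2 = 10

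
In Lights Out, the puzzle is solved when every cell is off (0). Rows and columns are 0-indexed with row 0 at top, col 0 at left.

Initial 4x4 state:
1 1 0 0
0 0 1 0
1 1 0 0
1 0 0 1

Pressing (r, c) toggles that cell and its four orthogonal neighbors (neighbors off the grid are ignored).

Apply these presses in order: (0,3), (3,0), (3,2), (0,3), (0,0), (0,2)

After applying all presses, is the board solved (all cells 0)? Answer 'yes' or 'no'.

Answer: no

Derivation:
After press 1 at (0,3):
1 1 1 1
0 0 1 1
1 1 0 0
1 0 0 1

After press 2 at (3,0):
1 1 1 1
0 0 1 1
0 1 0 0
0 1 0 1

After press 3 at (3,2):
1 1 1 1
0 0 1 1
0 1 1 0
0 0 1 0

After press 4 at (0,3):
1 1 0 0
0 0 1 0
0 1 1 0
0 0 1 0

After press 5 at (0,0):
0 0 0 0
1 0 1 0
0 1 1 0
0 0 1 0

After press 6 at (0,2):
0 1 1 1
1 0 0 0
0 1 1 0
0 0 1 0

Lights still on: 7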